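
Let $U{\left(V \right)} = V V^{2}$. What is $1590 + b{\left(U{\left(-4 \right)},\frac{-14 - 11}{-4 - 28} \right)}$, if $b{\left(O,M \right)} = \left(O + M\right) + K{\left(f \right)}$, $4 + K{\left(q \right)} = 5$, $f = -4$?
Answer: $\frac{48889}{32} \approx 1527.8$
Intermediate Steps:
$K{\left(q \right)} = 1$ ($K{\left(q \right)} = -4 + 5 = 1$)
$U{\left(V \right)} = V^{3}$
$b{\left(O,M \right)} = 1 + M + O$ ($b{\left(O,M \right)} = \left(O + M\right) + 1 = \left(M + O\right) + 1 = 1 + M + O$)
$1590 + b{\left(U{\left(-4 \right)},\frac{-14 - 11}{-4 - 28} \right)} = 1590 + \left(1 + \frac{-14 - 11}{-4 - 28} + \left(-4\right)^{3}\right) = 1590 - \left(63 - \frac{25}{32}\right) = 1590 - \frac{1991}{32} = \frac{48889}{32}$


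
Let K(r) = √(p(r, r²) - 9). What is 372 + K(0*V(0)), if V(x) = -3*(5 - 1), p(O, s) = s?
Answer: 372 + 3*I ≈ 372.0 + 3.0*I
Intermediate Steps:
V(x) = -12 (V(x) = -3*4 = -12)
K(r) = √(-9 + r²) (K(r) = √(r² - 9) = √(-9 + r²))
372 + K(0*V(0)) = 372 + √(-9 + (0*(-12))²) = 372 + √(-9 + 0²) = 372 + √(-9 + 0) = 372 + √(-9) = 372 + 3*I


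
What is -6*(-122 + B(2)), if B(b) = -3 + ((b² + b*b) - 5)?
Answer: 732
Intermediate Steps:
B(b) = -8 + 2*b² (B(b) = -3 + ((b² + b²) - 5) = -3 + (2*b² - 5) = -3 + (-5 + 2*b²) = -8 + 2*b²)
-6*(-122 + B(2)) = -6*(-122 + (-8 + 2*2²)) = -6*(-122 + (-8 + 2*4)) = -6*(-122 + (-8 + 8)) = -6*(-122 + 0) = -6*(-122) = 732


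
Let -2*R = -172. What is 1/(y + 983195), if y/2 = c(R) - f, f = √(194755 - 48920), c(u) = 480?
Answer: 196831/193712096137 + 2*√145835/968560480685 ≈ 1.0169e-6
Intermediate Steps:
R = 86 (R = -½*(-172) = 86)
f = √145835 ≈ 381.88
y = 960 - 2*√145835 (y = 2*(480 - √145835) = 960 - 2*√145835 ≈ 196.23)
1/(y + 983195) = 1/((960 - 2*√145835) + 983195) = 1/(984155 - 2*√145835)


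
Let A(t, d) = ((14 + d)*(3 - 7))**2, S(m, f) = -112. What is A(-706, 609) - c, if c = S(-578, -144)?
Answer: 6210176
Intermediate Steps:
A(t, d) = (-56 - 4*d)**2 (A(t, d) = ((14 + d)*(-4))**2 = (-56 - 4*d)**2)
c = -112
A(-706, 609) - c = 16*(14 + 609)**2 - 1*(-112) = 16*623**2 + 112 = 16*388129 + 112 = 6210064 + 112 = 6210176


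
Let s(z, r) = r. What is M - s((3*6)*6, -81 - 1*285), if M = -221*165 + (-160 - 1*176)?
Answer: -36435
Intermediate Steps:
M = -36801 (M = -36465 + (-160 - 176) = -36465 - 336 = -36801)
M - s((3*6)*6, -81 - 1*285) = -36801 - (-81 - 1*285) = -36801 - (-81 - 285) = -36801 - 1*(-366) = -36801 + 366 = -36435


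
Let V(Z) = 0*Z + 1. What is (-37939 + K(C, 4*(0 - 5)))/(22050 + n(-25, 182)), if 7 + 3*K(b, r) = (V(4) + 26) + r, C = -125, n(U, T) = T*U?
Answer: -37939/17500 ≈ -2.1679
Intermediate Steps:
V(Z) = 1 (V(Z) = 0 + 1 = 1)
K(b, r) = 20/3 + r/3 (K(b, r) = -7/3 + ((1 + 26) + r)/3 = -7/3 + (27 + r)/3 = -7/3 + (9 + r/3) = 20/3 + r/3)
(-37939 + K(C, 4*(0 - 5)))/(22050 + n(-25, 182)) = (-37939 + (20/3 + (4*(0 - 5))/3))/(22050 + 182*(-25)) = (-37939 + (20/3 + (4*(-5))/3))/(22050 - 4550) = (-37939 + (20/3 + (1/3)*(-20)))/17500 = (-37939 + (20/3 - 20/3))*(1/17500) = (-37939 + 0)*(1/17500) = -37939*1/17500 = -37939/17500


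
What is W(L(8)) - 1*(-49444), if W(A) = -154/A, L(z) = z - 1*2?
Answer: 148255/3 ≈ 49418.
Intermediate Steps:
L(z) = -2 + z (L(z) = z - 2 = -2 + z)
W(L(8)) - 1*(-49444) = -154/(-2 + 8) - 1*(-49444) = -154/6 + 49444 = -154*⅙ + 49444 = -77/3 + 49444 = 148255/3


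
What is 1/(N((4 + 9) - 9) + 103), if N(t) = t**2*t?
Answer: 1/167 ≈ 0.0059880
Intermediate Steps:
N(t) = t**3
1/(N((4 + 9) - 9) + 103) = 1/(((4 + 9) - 9)**3 + 103) = 1/((13 - 9)**3 + 103) = 1/(4**3 + 103) = 1/(64 + 103) = 1/167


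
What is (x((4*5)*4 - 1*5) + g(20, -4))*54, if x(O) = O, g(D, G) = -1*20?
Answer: 2970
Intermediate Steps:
g(D, G) = -20
(x((4*5)*4 - 1*5) + g(20, -4))*54 = (((4*5)*4 - 1*5) - 20)*54 = ((20*4 - 5) - 20)*54 = ((80 - 5) - 20)*54 = (75 - 20)*54 = 55*54 = 2970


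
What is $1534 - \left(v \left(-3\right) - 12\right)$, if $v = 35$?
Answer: $1651$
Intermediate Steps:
$1534 - \left(v \left(-3\right) - 12\right) = 1534 - \left(35 \left(-3\right) - 12\right) = 1534 - \left(-105 - 12\right) = 1534 - -117 = 1534 + 117 = 1651$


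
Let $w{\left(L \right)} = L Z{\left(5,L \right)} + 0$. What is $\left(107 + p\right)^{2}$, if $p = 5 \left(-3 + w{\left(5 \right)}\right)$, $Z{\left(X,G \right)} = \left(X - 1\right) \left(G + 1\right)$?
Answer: $478864$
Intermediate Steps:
$Z{\left(X,G \right)} = \left(1 + G\right) \left(-1 + X\right)$ ($Z{\left(X,G \right)} = \left(-1 + X\right) \left(1 + G\right) = \left(1 + G\right) \left(-1 + X\right)$)
$w{\left(L \right)} = L \left(4 + 4 L\right)$ ($w{\left(L \right)} = L \left(-1 + 5 - L + L 5\right) + 0 = L \left(-1 + 5 - L + 5 L\right) + 0 = L \left(4 + 4 L\right) + 0 = L \left(4 + 4 L\right)$)
$p = 585$ ($p = 5 \left(-3 + 4 \cdot 5 \left(1 + 5\right)\right) = 5 \left(-3 + 4 \cdot 5 \cdot 6\right) = 5 \left(-3 + 120\right) = 5 \cdot 117 = 585$)
$\left(107 + p\right)^{2} = \left(107 + 585\right)^{2} = 692^{2} = 478864$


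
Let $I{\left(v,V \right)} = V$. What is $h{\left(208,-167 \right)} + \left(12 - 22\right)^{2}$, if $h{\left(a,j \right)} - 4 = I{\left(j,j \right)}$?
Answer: $-63$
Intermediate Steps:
$h{\left(a,j \right)} = 4 + j$
$h{\left(208,-167 \right)} + \left(12 - 22\right)^{2} = \left(4 - 167\right) + \left(12 - 22\right)^{2} = -163 + \left(-10\right)^{2} = -163 + 100 = -63$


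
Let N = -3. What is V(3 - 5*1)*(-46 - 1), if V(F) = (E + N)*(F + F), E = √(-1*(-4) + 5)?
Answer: 0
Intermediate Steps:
E = 3 (E = √(4 + 5) = √9 = 3)
V(F) = 0 (V(F) = (3 - 3)*(F + F) = 0*(2*F) = 0)
V(3 - 5*1)*(-46 - 1) = 0*(-46 - 1) = 0*(-47) = 0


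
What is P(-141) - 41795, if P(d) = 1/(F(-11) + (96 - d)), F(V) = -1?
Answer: -9863619/236 ≈ -41795.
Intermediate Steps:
P(d) = 1/(95 - d) (P(d) = 1/(-1 + (96 - d)) = 1/(95 - d))
P(-141) - 41795 = -1/(-95 - 141) - 41795 = -1/(-236) - 41795 = -1*(-1/236) - 41795 = 1/236 - 41795 = -9863619/236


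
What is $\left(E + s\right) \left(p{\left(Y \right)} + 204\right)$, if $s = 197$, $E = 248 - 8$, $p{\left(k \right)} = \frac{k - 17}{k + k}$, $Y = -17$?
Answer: $89585$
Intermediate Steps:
$p{\left(k \right)} = \frac{-17 + k}{2 k}$
$E = 240$
$\left(E + s\right) \left(p{\left(Y \right)} + 204\right) = \left(240 + 197\right) \left(\frac{-17 - 17}{2 \left(-17\right)} + 204\right) = 437 \left(\frac{1}{2} \left(- \frac{1}{17}\right) \left(-34\right) + 204\right) = 437 \left(1 + 204\right) = 437 \cdot 205 = 89585$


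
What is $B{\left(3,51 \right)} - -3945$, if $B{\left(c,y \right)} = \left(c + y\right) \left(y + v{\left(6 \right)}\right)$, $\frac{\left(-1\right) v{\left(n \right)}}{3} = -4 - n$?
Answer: $8319$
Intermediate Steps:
$v{\left(n \right)} = 12 + 3 n$ ($v{\left(n \right)} = - 3 \left(-4 - n\right) = 12 + 3 n$)
$B{\left(c,y \right)} = \left(30 + y\right) \left(c + y\right)$ ($B{\left(c,y \right)} = \left(c + y\right) \left(y + \left(12 + 3 \cdot 6\right)\right) = \left(c + y\right) \left(y + \left(12 + 18\right)\right) = \left(c + y\right) \left(y + 30\right) = \left(c + y\right) \left(30 + y\right) = \left(30 + y\right) \left(c + y\right)$)
$B{\left(3,51 \right)} - -3945 = \left(51^{2} + 30 \cdot 3 + 30 \cdot 51 + 3 \cdot 51\right) - -3945 = \left(2601 + 90 + 1530 + 153\right) + 3945 = 4374 + 3945 = 8319$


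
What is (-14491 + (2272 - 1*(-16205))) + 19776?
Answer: 23762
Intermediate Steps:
(-14491 + (2272 - 1*(-16205))) + 19776 = (-14491 + (2272 + 16205)) + 19776 = (-14491 + 18477) + 19776 = 3986 + 19776 = 23762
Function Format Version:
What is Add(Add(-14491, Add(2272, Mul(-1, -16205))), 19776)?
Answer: 23762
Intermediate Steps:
Add(Add(-14491, Add(2272, Mul(-1, -16205))), 19776) = Add(Add(-14491, Add(2272, 16205)), 19776) = Add(Add(-14491, 18477), 19776) = Add(3986, 19776) = 23762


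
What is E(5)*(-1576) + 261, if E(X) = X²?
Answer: -39139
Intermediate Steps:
E(5)*(-1576) + 261 = 5²*(-1576) + 261 = 25*(-1576) + 261 = -39400 + 261 = -39139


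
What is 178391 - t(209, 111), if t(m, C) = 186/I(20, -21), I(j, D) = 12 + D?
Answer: 535235/3 ≈ 1.7841e+5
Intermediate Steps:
t(m, C) = -62/3 (t(m, C) = 186/(12 - 21) = 186/(-9) = 186*(-1/9) = -62/3)
178391 - t(209, 111) = 178391 - 1*(-62/3) = 178391 + 62/3 = 535235/3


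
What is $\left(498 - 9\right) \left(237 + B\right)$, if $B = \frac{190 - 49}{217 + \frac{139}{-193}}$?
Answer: $\frac{538990307}{4638} \approx 1.1621 \cdot 10^{5}$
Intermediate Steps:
$B = \frac{9071}{13914}$ ($B = \frac{141}{217 + 139 \left(- \frac{1}{193}\right)} = \frac{141}{217 - \frac{139}{193}} = \frac{141}{\frac{41742}{193}} = 141 \cdot \frac{193}{41742} = \frac{9071}{13914} \approx 0.65193$)
$\left(498 - 9\right) \left(237 + B\right) = \left(498 - 9\right) \left(237 + \frac{9071}{13914}\right) = 489 \cdot \frac{3306689}{13914} = \frac{538990307}{4638}$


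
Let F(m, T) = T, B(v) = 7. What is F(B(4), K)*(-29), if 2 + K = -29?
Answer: 899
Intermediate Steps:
K = -31 (K = -2 - 29 = -31)
F(B(4), K)*(-29) = -31*(-29) = 899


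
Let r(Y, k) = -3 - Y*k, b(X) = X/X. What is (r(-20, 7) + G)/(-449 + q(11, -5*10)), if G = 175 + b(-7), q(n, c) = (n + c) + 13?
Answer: -313/475 ≈ -0.65895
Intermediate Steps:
b(X) = 1
r(Y, k) = -3 - Y*k
q(n, c) = 13 + c + n (q(n, c) = (c + n) + 13 = 13 + c + n)
G = 176 (G = 175 + 1 = 176)
(r(-20, 7) + G)/(-449 + q(11, -5*10)) = ((-3 - 1*(-20)*7) + 176)/(-449 + (13 - 5*10 + 11)) = ((-3 + 140) + 176)/(-449 + (13 - 50 + 11)) = (137 + 176)/(-449 - 26) = 313/(-475) = 313*(-1/475) = -313/475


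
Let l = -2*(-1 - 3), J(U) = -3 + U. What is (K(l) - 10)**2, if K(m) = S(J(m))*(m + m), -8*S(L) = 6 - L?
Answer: 144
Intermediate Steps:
S(L) = -3/4 + L/8 (S(L) = -(6 - L)/8 = -3/4 + L/8)
l = 8 (l = -2*(-4) = 8)
K(m) = 2*m*(-9/8 + m/8) (K(m) = (-3/4 + (-3 + m)/8)*(m + m) = (-3/4 + (-3/8 + m/8))*(2*m) = (-9/8 + m/8)*(2*m) = 2*m*(-9/8 + m/8))
(K(l) - 10)**2 = ((1/4)*8*(-9 + 8) - 10)**2 = ((1/4)*8*(-1) - 10)**2 = (-2 - 10)**2 = (-12)**2 = 144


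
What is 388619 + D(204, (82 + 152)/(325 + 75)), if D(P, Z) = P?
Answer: 388823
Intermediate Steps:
388619 + D(204, (82 + 152)/(325 + 75)) = 388619 + 204 = 388823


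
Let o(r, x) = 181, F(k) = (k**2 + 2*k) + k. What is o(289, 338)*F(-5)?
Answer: 1810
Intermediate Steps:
F(k) = k**2 + 3*k
o(289, 338)*F(-5) = 181*(-5*(3 - 5)) = 181*(-5*(-2)) = 181*10 = 1810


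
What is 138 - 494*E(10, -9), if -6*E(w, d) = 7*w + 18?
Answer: 22150/3 ≈ 7383.3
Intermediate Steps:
E(w, d) = -3 - 7*w/6 (E(w, d) = -(7*w + 18)/6 = -(18 + 7*w)/6 = -3 - 7*w/6)
138 - 494*E(10, -9) = 138 - 494*(-3 - 7/6*10) = 138 - 494*(-3 - 35/3) = 138 - 494*(-44/3) = 138 + 21736/3 = 22150/3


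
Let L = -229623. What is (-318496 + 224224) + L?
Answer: -323895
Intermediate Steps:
(-318496 + 224224) + L = (-318496 + 224224) - 229623 = -94272 - 229623 = -323895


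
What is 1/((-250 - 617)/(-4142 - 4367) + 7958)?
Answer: 8509/67715489 ≈ 0.00012566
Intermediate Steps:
1/((-250 - 617)/(-4142 - 4367) + 7958) = 1/(-867/(-8509) + 7958) = 1/(-867*(-1/8509) + 7958) = 1/(867/8509 + 7958) = 1/(67715489/8509) = 8509/67715489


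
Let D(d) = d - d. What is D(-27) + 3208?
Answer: 3208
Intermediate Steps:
D(d) = 0
D(-27) + 3208 = 0 + 3208 = 3208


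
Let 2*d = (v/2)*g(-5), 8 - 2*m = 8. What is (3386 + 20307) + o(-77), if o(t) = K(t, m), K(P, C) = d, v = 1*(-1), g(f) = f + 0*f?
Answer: 94777/4 ≈ 23694.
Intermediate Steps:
m = 0 (m = 4 - ½*8 = 4 - 4 = 0)
g(f) = f (g(f) = f + 0 = f)
v = -1
d = 5/4 (d = (-1/2*(-5))/2 = (-1*½*(-5))/2 = (-½*(-5))/2 = (½)*(5/2) = 5/4 ≈ 1.2500)
K(P, C) = 5/4
o(t) = 5/4
(3386 + 20307) + o(-77) = (3386 + 20307) + 5/4 = 23693 + 5/4 = 94777/4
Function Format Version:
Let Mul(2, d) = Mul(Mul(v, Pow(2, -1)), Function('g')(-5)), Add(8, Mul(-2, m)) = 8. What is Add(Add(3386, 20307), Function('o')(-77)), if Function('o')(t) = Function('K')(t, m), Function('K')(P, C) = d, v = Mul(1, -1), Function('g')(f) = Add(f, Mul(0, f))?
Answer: Rational(94777, 4) ≈ 23694.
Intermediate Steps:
m = 0 (m = Add(4, Mul(Rational(-1, 2), 8)) = Add(4, -4) = 0)
Function('g')(f) = f (Function('g')(f) = Add(f, 0) = f)
v = -1
d = Rational(5, 4) (d = Mul(Rational(1, 2), Mul(Mul(-1, Pow(2, -1)), -5)) = Mul(Rational(1, 2), Mul(Mul(-1, Rational(1, 2)), -5)) = Mul(Rational(1, 2), Mul(Rational(-1, 2), -5)) = Mul(Rational(1, 2), Rational(5, 2)) = Rational(5, 4) ≈ 1.2500)
Function('K')(P, C) = Rational(5, 4)
Function('o')(t) = Rational(5, 4)
Add(Add(3386, 20307), Function('o')(-77)) = Add(Add(3386, 20307), Rational(5, 4)) = Add(23693, Rational(5, 4)) = Rational(94777, 4)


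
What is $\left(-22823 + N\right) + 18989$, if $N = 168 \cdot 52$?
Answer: $4902$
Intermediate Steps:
$N = 8736$
$\left(-22823 + N\right) + 18989 = \left(-22823 + 8736\right) + 18989 = -14087 + 18989 = 4902$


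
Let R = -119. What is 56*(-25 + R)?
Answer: -8064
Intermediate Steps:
56*(-25 + R) = 56*(-25 - 119) = 56*(-144) = -8064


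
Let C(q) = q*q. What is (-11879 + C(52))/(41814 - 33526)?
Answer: -9175/8288 ≈ -1.1070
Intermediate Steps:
C(q) = q²
(-11879 + C(52))/(41814 - 33526) = (-11879 + 52²)/(41814 - 33526) = (-11879 + 2704)/8288 = -9175*1/8288 = -9175/8288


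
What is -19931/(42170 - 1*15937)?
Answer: -19931/26233 ≈ -0.75977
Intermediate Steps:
-19931/(42170 - 1*15937) = -19931/(42170 - 15937) = -19931/26233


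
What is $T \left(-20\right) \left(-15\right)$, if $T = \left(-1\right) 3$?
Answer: $-900$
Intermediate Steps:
$T = -3$
$T \left(-20\right) \left(-15\right) = \left(-3\right) \left(-20\right) \left(-15\right) = 60 \left(-15\right) = -900$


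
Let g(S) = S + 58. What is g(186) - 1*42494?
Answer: -42250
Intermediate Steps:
g(S) = 58 + S
g(186) - 1*42494 = (58 + 186) - 1*42494 = 244 - 42494 = -42250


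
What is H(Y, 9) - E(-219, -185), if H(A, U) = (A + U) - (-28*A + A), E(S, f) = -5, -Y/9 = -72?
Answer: 18158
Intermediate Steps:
Y = 648 (Y = -9*(-72) = 648)
H(A, U) = U + 28*A (H(A, U) = (A + U) - (-27)*A = (A + U) + 27*A = U + 28*A)
H(Y, 9) - E(-219, -185) = (9 + 28*648) - 1*(-5) = (9 + 18144) + 5 = 18153 + 5 = 18158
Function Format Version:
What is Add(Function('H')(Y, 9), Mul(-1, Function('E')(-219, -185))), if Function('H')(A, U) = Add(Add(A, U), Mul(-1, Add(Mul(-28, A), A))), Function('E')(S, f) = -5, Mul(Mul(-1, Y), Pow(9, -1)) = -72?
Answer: 18158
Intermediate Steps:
Y = 648 (Y = Mul(-9, -72) = 648)
Function('H')(A, U) = Add(U, Mul(28, A)) (Function('H')(A, U) = Add(Add(A, U), Mul(-1, Mul(-27, A))) = Add(Add(A, U), Mul(27, A)) = Add(U, Mul(28, A)))
Add(Function('H')(Y, 9), Mul(-1, Function('E')(-219, -185))) = Add(Add(9, Mul(28, 648)), Mul(-1, -5)) = Add(Add(9, 18144), 5) = Add(18153, 5) = 18158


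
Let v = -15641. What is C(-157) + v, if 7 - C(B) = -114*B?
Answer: -33532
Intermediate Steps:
C(B) = 7 + 114*B (C(B) = 7 - (-114)*B = 7 + 114*B)
C(-157) + v = (7 + 114*(-157)) - 15641 = (7 - 17898) - 15641 = -17891 - 15641 = -33532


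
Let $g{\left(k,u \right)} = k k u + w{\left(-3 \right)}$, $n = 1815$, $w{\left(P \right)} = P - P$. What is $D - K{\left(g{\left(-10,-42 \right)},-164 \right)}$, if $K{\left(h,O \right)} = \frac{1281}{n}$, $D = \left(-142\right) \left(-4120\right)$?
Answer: $\frac{353948773}{605} \approx 5.8504 \cdot 10^{5}$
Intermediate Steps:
$D = 585040$
$w{\left(P \right)} = 0$
$g{\left(k,u \right)} = u k^{2}$ ($g{\left(k,u \right)} = k k u + 0 = k^{2} u + 0 = u k^{2} + 0 = u k^{2}$)
$K{\left(h,O \right)} = \frac{427}{605}$ ($K{\left(h,O \right)} = \frac{1281}{1815} = 1281 \cdot \frac{1}{1815} = \frac{427}{605}$)
$D - K{\left(g{\left(-10,-42 \right)},-164 \right)} = 585040 - \frac{427}{605} = \frac{353948773}{605}$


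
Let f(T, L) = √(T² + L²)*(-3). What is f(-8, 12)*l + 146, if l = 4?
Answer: 146 - 48*√13 ≈ -27.066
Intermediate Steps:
f(T, L) = -3*√(L² + T²) (f(T, L) = √(L² + T²)*(-3) = -3*√(L² + T²))
f(-8, 12)*l + 146 = -3*√(12² + (-8)²)*4 + 146 = -3*√(144 + 64)*4 + 146 = -12*√13*4 + 146 = -48*√13 + 146 = 146 - 48*√13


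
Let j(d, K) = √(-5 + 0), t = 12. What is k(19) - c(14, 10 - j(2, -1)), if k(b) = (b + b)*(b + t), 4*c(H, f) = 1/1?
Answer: 4711/4 ≈ 1177.8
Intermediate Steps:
j(d, K) = I*√5 (j(d, K) = √(-5) = I*√5)
c(H, f) = ¼ (c(H, f) = (¼)/1 = (¼)*1 = ¼)
k(b) = 2*b*(12 + b) (k(b) = (b + b)*(b + 12) = (2*b)*(12 + b) = 2*b*(12 + b))
k(19) - c(14, 10 - j(2, -1)) = 2*19*(12 + 19) - 1*¼ = 2*19*31 - ¼ = 1178 - ¼ = 4711/4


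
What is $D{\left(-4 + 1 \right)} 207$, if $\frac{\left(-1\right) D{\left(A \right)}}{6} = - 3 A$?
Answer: $-11178$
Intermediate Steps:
$D{\left(A \right)} = 18 A$ ($D{\left(A \right)} = - 6 \left(- 3 A\right) = 18 A$)
$D{\left(-4 + 1 \right)} 207 = 18 \left(-4 + 1\right) 207 = 18 \left(-3\right) 207 = \left(-54\right) 207 = -11178$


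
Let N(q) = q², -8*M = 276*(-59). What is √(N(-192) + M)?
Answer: √155598/2 ≈ 197.23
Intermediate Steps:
M = 4071/2 (M = -69*(-59)/2 = -⅛*(-16284) = 4071/2 ≈ 2035.5)
√(N(-192) + M) = √((-192)² + 4071/2) = √(36864 + 4071/2) = √(77799/2) = √155598/2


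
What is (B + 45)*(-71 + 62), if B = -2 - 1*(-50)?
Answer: -837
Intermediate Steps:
B = 48 (B = -2 + 50 = 48)
(B + 45)*(-71 + 62) = (48 + 45)*(-71 + 62) = 93*(-9) = -837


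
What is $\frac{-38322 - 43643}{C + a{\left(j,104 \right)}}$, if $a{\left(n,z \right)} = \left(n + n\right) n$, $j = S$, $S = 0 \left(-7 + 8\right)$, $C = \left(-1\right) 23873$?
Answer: $\frac{81965}{23873} \approx 3.4334$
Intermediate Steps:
$C = -23873$
$S = 0$ ($S = 0 \cdot 1 = 0$)
$j = 0$
$a{\left(n,z \right)} = 2 n^{2}$ ($a{\left(n,z \right)} = 2 n n = 2 n^{2}$)
$\frac{-38322 - 43643}{C + a{\left(j,104 \right)}} = \frac{-38322 - 43643}{-23873 + 2 \cdot 0^{2}} = - \frac{81965}{-23873 + 2 \cdot 0} = - \frac{81965}{-23873 + 0} = - \frac{81965}{-23873} = \left(-81965\right) \left(- \frac{1}{23873}\right) = \frac{81965}{23873}$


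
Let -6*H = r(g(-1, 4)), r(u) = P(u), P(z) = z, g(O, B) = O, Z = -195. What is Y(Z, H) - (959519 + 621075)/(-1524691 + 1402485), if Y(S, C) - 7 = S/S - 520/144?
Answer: 443081/25578 ≈ 17.323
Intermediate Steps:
r(u) = u
H = ⅙ (H = -⅙*(-1) = ⅙ ≈ 0.16667)
Y(S, C) = 79/18 (Y(S, C) = 7 + (S/S - 520/144) = 7 + (1 - 520*1/144) = 7 + (1 - 65/18) = 7 - 47/18 = 79/18)
Y(Z, H) - (959519 + 621075)/(-1524691 + 1402485) = 79/18 - (959519 + 621075)/(-1524691 + 1402485) = 79/18 - 1580594/(-122206) = 79/18 - 1580594*(-1)/122206 = 79/18 - 1*(-18379/1421) = 79/18 + 18379/1421 = 443081/25578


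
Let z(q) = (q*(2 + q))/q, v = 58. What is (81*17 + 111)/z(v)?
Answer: 124/5 ≈ 24.800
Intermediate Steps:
z(q) = 2 + q
(81*17 + 111)/z(v) = (81*17 + 111)/(2 + 58) = (1377 + 111)/60 = 1488*(1/60) = 124/5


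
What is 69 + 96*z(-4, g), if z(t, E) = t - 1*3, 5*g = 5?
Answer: -603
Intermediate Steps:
g = 1 (g = (⅕)*5 = 1)
z(t, E) = -3 + t (z(t, E) = t - 3 = -3 + t)
69 + 96*z(-4, g) = 69 + 96*(-3 - 4) = 69 + 96*(-7) = 69 - 672 = -603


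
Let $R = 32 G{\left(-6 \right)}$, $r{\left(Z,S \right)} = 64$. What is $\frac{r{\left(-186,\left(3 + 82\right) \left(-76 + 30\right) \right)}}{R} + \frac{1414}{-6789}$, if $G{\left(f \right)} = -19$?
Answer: $- \frac{40444}{128991} \approx -0.31354$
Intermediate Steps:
$R = -608$ ($R = 32 \left(-19\right) = -608$)
$\frac{r{\left(-186,\left(3 + 82\right) \left(-76 + 30\right) \right)}}{R} + \frac{1414}{-6789} = \frac{64}{-608} + \frac{1414}{-6789} = 64 \left(- \frac{1}{608}\right) + 1414 \left(- \frac{1}{6789}\right) = - \frac{2}{19} - \frac{1414}{6789} = - \frac{40444}{128991}$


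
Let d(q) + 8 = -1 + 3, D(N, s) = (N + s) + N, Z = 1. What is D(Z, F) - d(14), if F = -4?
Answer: 4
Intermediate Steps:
D(N, s) = s + 2*N
d(q) = -6 (d(q) = -8 + (-1 + 3) = -8 + 2 = -6)
D(Z, F) - d(14) = (-4 + 2*1) - 1*(-6) = (-4 + 2) + 6 = -2 + 6 = 4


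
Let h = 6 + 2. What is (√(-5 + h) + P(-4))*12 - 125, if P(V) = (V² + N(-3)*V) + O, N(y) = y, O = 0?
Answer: 211 + 12*√3 ≈ 231.78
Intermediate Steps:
h = 8
P(V) = V² - 3*V (P(V) = (V² - 3*V) + 0 = V² - 3*V)
(√(-5 + h) + P(-4))*12 - 125 = (√(-5 + 8) - 4*(-3 - 4))*12 - 125 = (√3 - 4*(-7))*12 - 125 = (√3 + 28)*12 - 125 = (28 + √3)*12 - 125 = (336 + 12*√3) - 125 = 211 + 12*√3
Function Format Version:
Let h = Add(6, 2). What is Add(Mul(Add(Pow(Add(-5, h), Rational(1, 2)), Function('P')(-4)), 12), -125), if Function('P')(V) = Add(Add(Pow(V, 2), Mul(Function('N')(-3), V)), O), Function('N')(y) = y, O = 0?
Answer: Add(211, Mul(12, Pow(3, Rational(1, 2)))) ≈ 231.78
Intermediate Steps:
h = 8
Function('P')(V) = Add(Pow(V, 2), Mul(-3, V)) (Function('P')(V) = Add(Add(Pow(V, 2), Mul(-3, V)), 0) = Add(Pow(V, 2), Mul(-3, V)))
Add(Mul(Add(Pow(Add(-5, h), Rational(1, 2)), Function('P')(-4)), 12), -125) = Add(Mul(Add(Pow(Add(-5, 8), Rational(1, 2)), Mul(-4, Add(-3, -4))), 12), -125) = Add(Mul(Add(Pow(3, Rational(1, 2)), Mul(-4, -7)), 12), -125) = Add(Mul(Add(Pow(3, Rational(1, 2)), 28), 12), -125) = Add(Mul(Add(28, Pow(3, Rational(1, 2))), 12), -125) = Add(Add(336, Mul(12, Pow(3, Rational(1, 2)))), -125) = Add(211, Mul(12, Pow(3, Rational(1, 2))))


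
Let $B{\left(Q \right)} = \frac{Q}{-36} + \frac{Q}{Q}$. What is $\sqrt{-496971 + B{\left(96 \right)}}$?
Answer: $\frac{13 i \sqrt{26466}}{3} \approx 704.96 i$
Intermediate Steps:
$B{\left(Q \right)} = 1 - \frac{Q}{36}$ ($B{\left(Q \right)} = Q \left(- \frac{1}{36}\right) + 1 = - \frac{Q}{36} + 1 = 1 - \frac{Q}{36}$)
$\sqrt{-496971 + B{\left(96 \right)}} = \sqrt{-496971 + \left(1 - \frac{8}{3}\right)} = \sqrt{-496971 - \frac{5}{3}} = \sqrt{- \frac{1490918}{3}} = \frac{13 i \sqrt{26466}}{3}$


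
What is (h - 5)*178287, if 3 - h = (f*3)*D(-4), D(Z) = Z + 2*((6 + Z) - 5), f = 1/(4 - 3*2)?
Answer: -3030879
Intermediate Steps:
f = -1/2 (f = 1/(4 - 6) = 1/(-2) = -1/2 ≈ -0.50000)
D(Z) = 2 + 3*Z (D(Z) = Z + 2*(1 + Z) = Z + (2 + 2*Z) = 2 + 3*Z)
h = -12 (h = 3 - (-1/2*3)*(2 + 3*(-4)) = 3 - (-3)*(2 - 12)/2 = 3 - (-3)*(-10)/2 = 3 - 1*15 = 3 - 15 = -12)
(h - 5)*178287 = (-12 - 5)*178287 = -17*178287 = -3030879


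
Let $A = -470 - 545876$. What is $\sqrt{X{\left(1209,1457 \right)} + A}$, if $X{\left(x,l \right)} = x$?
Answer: $i \sqrt{545137} \approx 738.33 i$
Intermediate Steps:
$A = -546346$ ($A = -470 - 545876 = -546346$)
$\sqrt{X{\left(1209,1457 \right)} + A} = \sqrt{1209 - 546346} = \sqrt{-545137} = i \sqrt{545137}$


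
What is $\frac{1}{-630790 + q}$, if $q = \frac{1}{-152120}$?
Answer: $- \frac{152120}{95955774801} \approx -1.5853 \cdot 10^{-6}$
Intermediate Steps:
$q = - \frac{1}{152120} \approx -6.5738 \cdot 10^{-6}$
$\frac{1}{-630790 + q} = \frac{1}{-630790 - \frac{1}{152120}} = \frac{1}{- \frac{95955774801}{152120}} = - \frac{152120}{95955774801}$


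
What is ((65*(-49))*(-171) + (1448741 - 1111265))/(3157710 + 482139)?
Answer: 294037/1213283 ≈ 0.24235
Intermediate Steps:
((65*(-49))*(-171) + (1448741 - 1111265))/(3157710 + 482139) = (-3185*(-171) + 337476)/3639849 = (544635 + 337476)*(1/3639849) = 882111*(1/3639849) = 294037/1213283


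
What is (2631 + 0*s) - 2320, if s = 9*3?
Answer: 311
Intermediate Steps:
s = 27
(2631 + 0*s) - 2320 = (2631 + 0*27) - 2320 = (2631 + 0) - 2320 = 2631 - 2320 = 311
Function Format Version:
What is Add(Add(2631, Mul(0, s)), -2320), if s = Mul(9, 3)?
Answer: 311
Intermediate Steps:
s = 27
Add(Add(2631, Mul(0, s)), -2320) = Add(Add(2631, Mul(0, 27)), -2320) = Add(Add(2631, 0), -2320) = Add(2631, -2320) = 311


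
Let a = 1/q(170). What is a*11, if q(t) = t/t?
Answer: 11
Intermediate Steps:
q(t) = 1
a = 1 (a = 1/1 = 1)
a*11 = 1*11 = 11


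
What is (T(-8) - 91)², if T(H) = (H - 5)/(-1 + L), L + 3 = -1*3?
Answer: 389376/49 ≈ 7946.4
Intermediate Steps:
L = -6 (L = -3 - 1*3 = -3 - 3 = -6)
T(H) = 5/7 - H/7 (T(H) = (H - 5)/(-1 - 6) = (-5 + H)/(-7) = (-5 + H)*(-⅐) = 5/7 - H/7)
(T(-8) - 91)² = ((5/7 - ⅐*(-8)) - 91)² = ((5/7 + 8/7) - 91)² = (13/7 - 91)² = (-624/7)² = 389376/49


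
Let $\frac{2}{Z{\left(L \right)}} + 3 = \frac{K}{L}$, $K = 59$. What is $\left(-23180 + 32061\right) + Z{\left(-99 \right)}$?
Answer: $\frac{1580719}{178} \approx 8880.4$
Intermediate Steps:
$Z{\left(L \right)} = \frac{2}{-3 + \frac{59}{L}}$
$\left(-23180 + 32061\right) + Z{\left(-99 \right)} = \left(-23180 + 32061\right) - - \frac{198}{-59 + 3 \left(-99\right)} = 8881 - - \frac{198}{-59 - 297} = 8881 - - \frac{198}{-356} = 8881 - \left(-198\right) \left(- \frac{1}{356}\right) = 8881 - \frac{99}{178} = \frac{1580719}{178}$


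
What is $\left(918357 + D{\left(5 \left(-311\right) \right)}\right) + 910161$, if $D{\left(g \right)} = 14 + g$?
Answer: $1826977$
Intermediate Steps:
$\left(918357 + D{\left(5 \left(-311\right) \right)}\right) + 910161 = \left(918357 + \left(14 + 5 \left(-311\right)\right)\right) + 910161 = \left(918357 + \left(14 - 1555\right)\right) + 910161 = \left(918357 - 1541\right) + 910161 = 916816 + 910161 = 1826977$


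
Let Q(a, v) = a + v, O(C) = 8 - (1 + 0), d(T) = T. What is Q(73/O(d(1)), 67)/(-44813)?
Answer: -542/313691 ≈ -0.0017278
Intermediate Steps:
O(C) = 7 (O(C) = 8 - 1*1 = 8 - 1 = 7)
Q(73/O(d(1)), 67)/(-44813) = (73/7 + 67)/(-44813) = (73*(⅐) + 67)*(-1/44813) = (73/7 + 67)*(-1/44813) = (542/7)*(-1/44813) = -542/313691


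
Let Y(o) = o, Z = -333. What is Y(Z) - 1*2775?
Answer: -3108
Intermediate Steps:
Y(Z) - 1*2775 = -333 - 1*2775 = -333 - 2775 = -3108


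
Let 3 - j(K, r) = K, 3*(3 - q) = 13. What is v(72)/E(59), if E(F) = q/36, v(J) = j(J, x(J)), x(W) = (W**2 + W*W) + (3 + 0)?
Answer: 1863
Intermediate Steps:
q = -4/3 (q = 3 - 1/3*13 = 3 - 13/3 = -4/3 ≈ -1.3333)
x(W) = 3 + 2*W**2 (x(W) = (W**2 + W**2) + 3 = 2*W**2 + 3 = 3 + 2*W**2)
j(K, r) = 3 - K
v(J) = 3 - J
E(F) = -1/27 (E(F) = -4/3/36 = -4/3*1/36 = -1/27)
v(72)/E(59) = (3 - 1*72)/(-1/27) = (3 - 72)*(-27) = -69*(-27) = 1863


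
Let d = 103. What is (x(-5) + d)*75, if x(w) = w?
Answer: 7350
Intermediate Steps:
(x(-5) + d)*75 = (-5 + 103)*75 = 98*75 = 7350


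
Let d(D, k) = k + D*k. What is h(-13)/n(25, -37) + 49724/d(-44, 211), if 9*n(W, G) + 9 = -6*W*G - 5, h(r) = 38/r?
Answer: -1790819899/326482832 ≈ -5.4852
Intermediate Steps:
n(W, G) = -14/9 - 2*G*W/3 (n(W, G) = -1 + (-6*W*G - 5)/9 = -1 + (-6*G*W - 5)/9 = -1 + (-5 - 6*G*W)/9 = -1 + (-5/9 - 2*G*W/3) = -14/9 - 2*G*W/3)
h(-13)/n(25, -37) + 49724/d(-44, 211) = (38/(-13))/(-14/9 - 2/3*(-37)*25) + 49724/((211*(1 - 44))) = (38*(-1/13))/(-14/9 + 1850/3) + 49724/((211*(-43))) = -38/(13*5536/9) + 49724/(-9073) = -38/13*9/5536 + 49724*(-1/9073) = -171/35984 - 49724/9073 = -1790819899/326482832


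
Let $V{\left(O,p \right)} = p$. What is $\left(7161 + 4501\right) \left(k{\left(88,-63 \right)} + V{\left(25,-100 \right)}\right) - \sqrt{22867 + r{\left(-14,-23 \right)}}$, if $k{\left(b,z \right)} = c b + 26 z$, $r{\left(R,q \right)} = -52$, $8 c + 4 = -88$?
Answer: $-32070500 - 39 \sqrt{15} \approx -3.2071 \cdot 10^{7}$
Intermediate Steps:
$c = - \frac{23}{2}$ ($c = - \frac{1}{2} + \frac{1}{8} \left(-88\right) = - \frac{1}{2} - 11 = - \frac{23}{2} \approx -11.5$)
$k{\left(b,z \right)} = 26 z - \frac{23 b}{2}$ ($k{\left(b,z \right)} = - \frac{23 b}{2} + 26 z = 26 z - \frac{23 b}{2}$)
$\left(7161 + 4501\right) \left(k{\left(88,-63 \right)} + V{\left(25,-100 \right)}\right) - \sqrt{22867 + r{\left(-14,-23 \right)}} = \left(7161 + 4501\right) \left(\left(26 \left(-63\right) - 1012\right) - 100\right) - \sqrt{22867 - 52} = 11662 \left(\left(-1638 - 1012\right) - 100\right) - \sqrt{22815} = 11662 \left(-2650 - 100\right) - 39 \sqrt{15} = 11662 \left(-2750\right) - 39 \sqrt{15} = -32070500 - 39 \sqrt{15}$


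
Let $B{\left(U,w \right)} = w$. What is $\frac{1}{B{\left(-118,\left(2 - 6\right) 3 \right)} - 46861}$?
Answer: $- \frac{1}{46873} \approx -2.1334 \cdot 10^{-5}$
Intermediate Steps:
$\frac{1}{B{\left(-118,\left(2 - 6\right) 3 \right)} - 46861} = \frac{1}{\left(2 - 6\right) 3 - 46861} = \frac{1}{\left(-4\right) 3 - 46861} = \frac{1}{-12 - 46861} = \frac{1}{-46873} = - \frac{1}{46873}$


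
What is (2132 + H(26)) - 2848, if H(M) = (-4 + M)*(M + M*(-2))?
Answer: -1288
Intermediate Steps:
H(M) = -M*(-4 + M) (H(M) = (-4 + M)*(M - 2*M) = (-4 + M)*(-M) = -M*(-4 + M))
(2132 + H(26)) - 2848 = (2132 + 26*(4 - 1*26)) - 2848 = (2132 + 26*(4 - 26)) - 2848 = (2132 + 26*(-22)) - 2848 = (2132 - 572) - 2848 = 1560 - 2848 = -1288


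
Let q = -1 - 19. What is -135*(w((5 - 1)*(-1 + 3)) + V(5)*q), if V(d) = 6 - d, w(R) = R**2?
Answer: -5940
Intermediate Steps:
q = -20
-135*(w((5 - 1)*(-1 + 3)) + V(5)*q) = -135*(((5 - 1)*(-1 + 3))**2 + (6 - 1*5)*(-20)) = -135*((4*2)**2 + (6 - 5)*(-20)) = -135*(8**2 + 1*(-20)) = -135*(64 - 20) = -135*44 = -5940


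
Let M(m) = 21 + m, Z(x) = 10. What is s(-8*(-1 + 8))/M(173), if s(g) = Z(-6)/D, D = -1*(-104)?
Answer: 5/10088 ≈ 0.00049564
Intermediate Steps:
D = 104
s(g) = 5/52 (s(g) = 10/104 = 10*(1/104) = 5/52)
s(-8*(-1 + 8))/M(173) = 5/(52*(21 + 173)) = (5/52)/194 = (5/52)*(1/194) = 5/10088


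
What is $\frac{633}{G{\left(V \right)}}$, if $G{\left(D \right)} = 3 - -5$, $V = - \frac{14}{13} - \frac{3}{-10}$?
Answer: $\frac{633}{8} \approx 79.125$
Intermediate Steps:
$V = - \frac{101}{130}$ ($V = \left(-14\right) \frac{1}{13} - - \frac{3}{10} = - \frac{14}{13} + \frac{3}{10} = - \frac{101}{130} \approx -0.77692$)
$G{\left(D \right)} = 8$ ($G{\left(D \right)} = 3 + 5 = 8$)
$\frac{633}{G{\left(V \right)}} = \frac{633}{8}$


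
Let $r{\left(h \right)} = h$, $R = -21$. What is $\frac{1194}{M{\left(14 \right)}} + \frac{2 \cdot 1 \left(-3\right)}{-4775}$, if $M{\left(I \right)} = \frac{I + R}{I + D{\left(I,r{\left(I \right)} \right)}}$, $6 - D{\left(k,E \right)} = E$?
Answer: $- \frac{34208058}{33425} \approx -1023.4$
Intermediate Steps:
$D{\left(k,E \right)} = 6 - E$
$M{\left(I \right)} = - \frac{7}{2} + \frac{I}{6}$ ($M{\left(I \right)} = \frac{I - 21}{I - \left(-6 + I\right)} = \frac{-21 + I}{6} = \left(-21 + I\right) \frac{1}{6} = - \frac{7}{2} + \frac{I}{6}$)
$\frac{1194}{M{\left(14 \right)}} + \frac{2 \cdot 1 \left(-3\right)}{-4775} = \frac{1194}{- \frac{7}{2} + \frac{1}{6} \cdot 14} + \frac{2 \cdot 1 \left(-3\right)}{-4775} = \frac{1194}{- \frac{7}{2} + \frac{7}{3}} + 2 \left(-3\right) \left(- \frac{1}{4775}\right) = \frac{1194}{- \frac{7}{6}} - - \frac{6}{4775} = 1194 \left(- \frac{6}{7}\right) + \frac{6}{4775} = - \frac{7164}{7} + \frac{6}{4775} = - \frac{34208058}{33425}$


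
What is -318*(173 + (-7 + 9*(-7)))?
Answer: -32754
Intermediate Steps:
-318*(173 + (-7 + 9*(-7))) = -318*(173 + (-7 - 63)) = -318*(173 - 70) = -318*103 = -32754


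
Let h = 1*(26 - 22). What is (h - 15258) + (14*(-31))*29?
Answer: -27840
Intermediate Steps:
h = 4 (h = 1*4 = 4)
(h - 15258) + (14*(-31))*29 = (4 - 15258) + (14*(-31))*29 = -15254 - 434*29 = -15254 - 12586 = -27840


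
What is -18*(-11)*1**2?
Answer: 198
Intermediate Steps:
-18*(-11)*1**2 = 198*1 = 198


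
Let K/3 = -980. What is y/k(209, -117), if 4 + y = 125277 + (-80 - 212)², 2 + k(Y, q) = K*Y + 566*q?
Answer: -210537/680684 ≈ -0.30930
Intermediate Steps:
K = -2940 (K = 3*(-980) = -2940)
k(Y, q) = -2 - 2940*Y + 566*q (k(Y, q) = -2 + (-2940*Y + 566*q) = -2 - 2940*Y + 566*q)
y = 210537 (y = -4 + (125277 + (-80 - 212)²) = -4 + (125277 + (-292)²) = -4 + (125277 + 85264) = -4 + 210541 = 210537)
y/k(209, -117) = 210537/(-2 - 2940*209 + 566*(-117)) = 210537/(-2 - 614460 - 66222) = 210537/(-680684) = 210537*(-1/680684) = -210537/680684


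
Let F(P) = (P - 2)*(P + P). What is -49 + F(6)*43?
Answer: 2015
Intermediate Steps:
F(P) = 2*P*(-2 + P) (F(P) = (-2 + P)*(2*P) = 2*P*(-2 + P))
-49 + F(6)*43 = -49 + (2*6*(-2 + 6))*43 = -49 + (2*6*4)*43 = -49 + 48*43 = -49 + 2064 = 2015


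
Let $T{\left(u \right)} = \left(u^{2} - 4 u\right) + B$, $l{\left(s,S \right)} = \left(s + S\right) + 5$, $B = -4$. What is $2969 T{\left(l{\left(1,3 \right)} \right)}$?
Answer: $121729$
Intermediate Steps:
$l{\left(s,S \right)} = 5 + S + s$ ($l{\left(s,S \right)} = \left(S + s\right) + 5 = 5 + S + s$)
$T{\left(u \right)} = -4 + u^{2} - 4 u$ ($T{\left(u \right)} = \left(u^{2} - 4 u\right) - 4 = -4 + u^{2} - 4 u$)
$2969 T{\left(l{\left(1,3 \right)} \right)} = 2969 \left(-4 + \left(5 + 3 + 1\right)^{2} - 4 \left(5 + 3 + 1\right)\right) = 2969 \left(-4 + 9^{2} - 36\right) = 2969 \left(-4 + 81 - 36\right) = 2969 \cdot 41 = 121729$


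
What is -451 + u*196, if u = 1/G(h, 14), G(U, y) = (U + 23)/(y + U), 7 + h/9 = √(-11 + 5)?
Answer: -32955/149 + 1134*I*√6/149 ≈ -221.17 + 18.642*I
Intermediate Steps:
h = -63 + 9*I*√6 (h = -63 + 9*√(-11 + 5) = -63 + 9*√(-6) = -63 + 9*(I*√6) = -63 + 9*I*√6 ≈ -63.0 + 22.045*I)
G(U, y) = (23 + U)/(U + y)
u = (-49 + 9*I*√6)/(-40 + 9*I*√6) (u = 1/((23 + (-63 + 9*I*√6))/((-63 + 9*I*√6) + 14)) = 1/((-40 + 9*I*√6)/(-49 + 9*I*√6)) = (-49 + 9*I*√6)/(-40 + 9*I*√6) ≈ 1.1726 + 0.095114*I)
-451 + u*196 = -451 + (1223/1043 + 81*I*√6/2086)*196 = -451 + (34244/149 + 1134*I*√6/149) = -32955/149 + 1134*I*√6/149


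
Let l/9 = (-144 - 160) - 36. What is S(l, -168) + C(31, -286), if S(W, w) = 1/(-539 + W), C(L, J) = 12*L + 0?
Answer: 1338827/3599 ≈ 372.00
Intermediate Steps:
C(L, J) = 12*L
l = -3060 (l = 9*((-144 - 160) - 36) = 9*(-304 - 36) = 9*(-340) = -3060)
S(l, -168) + C(31, -286) = 1/(-539 - 3060) + 12*31 = 1/(-3599) + 372 = -1/3599 + 372 = 1338827/3599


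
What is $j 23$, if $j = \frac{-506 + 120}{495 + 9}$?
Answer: $- \frac{4439}{252} \approx -17.615$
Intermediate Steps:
$j = - \frac{193}{252}$ ($j = - \frac{386}{504} = \left(-386\right) \frac{1}{504} = - \frac{193}{252} \approx -0.76587$)
$j 23 = \left(- \frac{193}{252}\right) 23 = - \frac{4439}{252}$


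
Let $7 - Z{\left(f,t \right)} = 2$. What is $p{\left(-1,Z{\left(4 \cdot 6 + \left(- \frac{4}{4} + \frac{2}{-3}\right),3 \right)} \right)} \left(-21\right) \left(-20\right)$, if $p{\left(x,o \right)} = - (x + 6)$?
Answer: $-2100$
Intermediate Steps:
$Z{\left(f,t \right)} = 5$ ($Z{\left(f,t \right)} = 7 - 2 = 5$)
$p{\left(x,o \right)} = -6 - x$ ($p{\left(x,o \right)} = - (6 + x) = -6 - x$)
$p{\left(-1,Z{\left(4 \cdot 6 + \left(- \frac{4}{4} + \frac{2}{-3}\right),3 \right)} \right)} \left(-21\right) \left(-20\right) = \left(-6 - -1\right) \left(-21\right) \left(-20\right) = \left(-6 + 1\right) \left(-21\right) \left(-20\right) = \left(-5\right) \left(-21\right) \left(-20\right) = 105 \left(-20\right) = -2100$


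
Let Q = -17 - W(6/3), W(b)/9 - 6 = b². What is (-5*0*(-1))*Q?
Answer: 0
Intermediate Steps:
W(b) = 54 + 9*b²
Q = -107 (Q = -17 - (54 + 9*(6/3)²) = -17 - (54 + 9*(6*(⅓))²) = -17 - (54 + 9*2²) = -17 - (54 + 9*4) = -17 - (54 + 36) = -17 - 1*90 = -17 - 90 = -107)
(-5*0*(-1))*Q = (-5*0*(-1))*(-107) = (0*(-1))*(-107) = 0*(-107) = 0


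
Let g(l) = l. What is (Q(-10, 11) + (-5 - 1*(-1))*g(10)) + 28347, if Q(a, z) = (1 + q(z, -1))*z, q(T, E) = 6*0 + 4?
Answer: 28362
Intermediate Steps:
q(T, E) = 4 (q(T, E) = 0 + 4 = 4)
Q(a, z) = 5*z (Q(a, z) = (1 + 4)*z = 5*z)
(Q(-10, 11) + (-5 - 1*(-1))*g(10)) + 28347 = (5*11 + (-5 - 1*(-1))*10) + 28347 = (55 + (-5 + 1)*10) + 28347 = (55 - 4*10) + 28347 = (55 - 40) + 28347 = 15 + 28347 = 28362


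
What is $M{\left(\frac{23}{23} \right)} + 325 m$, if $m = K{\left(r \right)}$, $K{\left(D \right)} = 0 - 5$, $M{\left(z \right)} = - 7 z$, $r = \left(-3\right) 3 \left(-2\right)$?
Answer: $-1632$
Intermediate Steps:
$r = 18$ ($r = \left(-9\right) \left(-2\right) = 18$)
$K{\left(D \right)} = -5$
$m = -5$
$M{\left(\frac{23}{23} \right)} + 325 m = - 7 \cdot \frac{23}{23} + 325 \left(-5\right) = - 7 \cdot 23 \cdot \frac{1}{23} - 1625 = \left(-7\right) 1 - 1625 = -7 - 1625 = -1632$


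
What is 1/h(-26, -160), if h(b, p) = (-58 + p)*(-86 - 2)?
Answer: 1/19184 ≈ 5.2127e-5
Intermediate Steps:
h(b, p) = 5104 - 88*p (h(b, p) = (-58 + p)*(-88) = 5104 - 88*p)
1/h(-26, -160) = 1/(5104 - 88*(-160)) = 1/(5104 + 14080) = 1/19184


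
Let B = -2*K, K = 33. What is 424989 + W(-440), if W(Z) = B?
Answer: 424923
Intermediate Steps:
B = -66 (B = -2*33 = -66)
W(Z) = -66
424989 + W(-440) = 424989 - 66 = 424923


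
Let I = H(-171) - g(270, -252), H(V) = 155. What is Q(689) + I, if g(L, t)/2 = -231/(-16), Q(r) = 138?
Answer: 2113/8 ≈ 264.13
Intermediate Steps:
g(L, t) = 231/8 (g(L, t) = 2*(-231/(-16)) = 2*(-231*(-1/16)) = 2*(231/16) = 231/8)
I = 1009/8 (I = 155 - 1*231/8 = 155 - 231/8 = 1009/8 ≈ 126.13)
Q(689) + I = 138 + 1009/8 = 2113/8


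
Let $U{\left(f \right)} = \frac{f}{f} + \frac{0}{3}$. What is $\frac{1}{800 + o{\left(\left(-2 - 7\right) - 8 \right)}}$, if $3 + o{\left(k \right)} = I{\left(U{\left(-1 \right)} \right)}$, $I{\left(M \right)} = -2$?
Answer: $\frac{1}{795} \approx 0.0012579$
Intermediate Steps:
$U{\left(f \right)} = 1$ ($U{\left(f \right)} = 1 + 0 \cdot \frac{1}{3} = 1 + 0 = 1$)
$o{\left(k \right)} = -5$ ($o{\left(k \right)} = -3 - 2 = -5$)
$\frac{1}{800 + o{\left(\left(-2 - 7\right) - 8 \right)}} = \frac{1}{800 - 5} = \frac{1}{795}$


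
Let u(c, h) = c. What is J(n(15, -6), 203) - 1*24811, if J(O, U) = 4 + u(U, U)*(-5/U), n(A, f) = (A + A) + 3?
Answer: -24812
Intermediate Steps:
n(A, f) = 3 + 2*A (n(A, f) = 2*A + 3 = 3 + 2*A)
J(O, U) = -1 (J(O, U) = 4 + U*(-5/U) = 4 - 5 = -1)
J(n(15, -6), 203) - 1*24811 = -1 - 1*24811 = -1 - 24811 = -24812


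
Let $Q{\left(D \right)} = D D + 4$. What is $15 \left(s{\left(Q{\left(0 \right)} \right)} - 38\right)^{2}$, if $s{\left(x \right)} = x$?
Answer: $17340$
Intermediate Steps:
$Q{\left(D \right)} = 4 + D^{2}$ ($Q{\left(D \right)} = D^{2} + 4 = 4 + D^{2}$)
$15 \left(s{\left(Q{\left(0 \right)} \right)} - 38\right)^{2} = 15 \left(\left(4 + 0^{2}\right) - 38\right)^{2} = 15 \left(\left(4 + 0\right) - 38\right)^{2} = 15 \left(4 - 38\right)^{2} = 15 \left(-34\right)^{2} = 15 \cdot 1156 = 17340$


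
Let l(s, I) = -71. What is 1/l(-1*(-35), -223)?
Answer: -1/71 ≈ -0.014085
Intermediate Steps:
1/l(-1*(-35), -223) = 1/(-71) = -1/71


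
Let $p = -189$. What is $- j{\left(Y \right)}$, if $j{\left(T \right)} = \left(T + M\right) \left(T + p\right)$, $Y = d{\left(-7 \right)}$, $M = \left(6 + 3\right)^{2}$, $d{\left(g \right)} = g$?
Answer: $14504$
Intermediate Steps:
$M = 81$ ($M = 9^{2} = 81$)
$Y = -7$
$j{\left(T \right)} = \left(-189 + T\right) \left(81 + T\right)$ ($j{\left(T \right)} = \left(T + 81\right) \left(T - 189\right) = \left(81 + T\right) \left(-189 + T\right) = \left(-189 + T\right) \left(81 + T\right)$)
$- j{\left(Y \right)} = - (-15309 + \left(-7\right)^{2} - -756) = - (-15309 + 49 + 756) = \left(-1\right) \left(-14504\right) = 14504$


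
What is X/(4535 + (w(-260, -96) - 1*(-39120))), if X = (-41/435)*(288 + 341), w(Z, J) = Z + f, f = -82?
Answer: -25789/18841155 ≈ -0.0013688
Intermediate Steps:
w(Z, J) = -82 + Z (w(Z, J) = Z - 82 = -82 + Z)
X = -25789/435 (X = -41*1/435*629 = -41/435*629 = -25789/435 ≈ -59.285)
X/(4535 + (w(-260, -96) - 1*(-39120))) = -25789/(435*(4535 + ((-82 - 260) - 1*(-39120)))) = -25789/(435*(4535 + (-342 + 39120))) = -25789/(435*(4535 + 38778)) = -25789/435/43313 = -25789/435*1/43313 = -25789/18841155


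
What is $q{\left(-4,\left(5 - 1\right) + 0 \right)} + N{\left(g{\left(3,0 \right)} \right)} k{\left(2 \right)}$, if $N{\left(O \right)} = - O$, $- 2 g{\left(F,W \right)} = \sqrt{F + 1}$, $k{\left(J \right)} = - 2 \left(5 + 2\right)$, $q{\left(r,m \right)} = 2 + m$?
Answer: $-8$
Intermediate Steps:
$k{\left(J \right)} = -14$ ($k{\left(J \right)} = \left(-2\right) 7 = -14$)
$g{\left(F,W \right)} = - \frac{\sqrt{1 + F}}{2}$ ($g{\left(F,W \right)} = - \frac{\sqrt{F + 1}}{2} = - \frac{\sqrt{1 + F}}{2}$)
$q{\left(-4,\left(5 - 1\right) + 0 \right)} + N{\left(g{\left(3,0 \right)} \right)} k{\left(2 \right)} = \left(2 + \left(\left(5 - 1\right) + 0\right)\right) + - \frac{\left(-1\right) \sqrt{1 + 3}}{2} \left(-14\right) = \left(2 + \left(4 + 0\right)\right) + - \frac{\left(-1\right) \sqrt{4}}{2} \left(-14\right) = \left(2 + 4\right) + - \frac{\left(-1\right) 2}{2} \left(-14\right) = 6 + \left(-1\right) \left(-1\right) \left(-14\right) = 6 + 1 \left(-14\right) = 6 - 14 = -8$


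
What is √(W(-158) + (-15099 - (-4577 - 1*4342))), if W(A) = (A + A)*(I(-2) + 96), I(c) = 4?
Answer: 2*I*√9445 ≈ 194.37*I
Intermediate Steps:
W(A) = 200*A (W(A) = (A + A)*(4 + 96) = (2*A)*100 = 200*A)
√(W(-158) + (-15099 - (-4577 - 1*4342))) = √(200*(-158) + (-15099 - (-4577 - 1*4342))) = √(-31600 + (-15099 - (-4577 - 4342))) = √(-31600 + (-15099 - 1*(-8919))) = √(-31600 + (-15099 + 8919)) = √(-31600 - 6180) = √(-37780) = 2*I*√9445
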